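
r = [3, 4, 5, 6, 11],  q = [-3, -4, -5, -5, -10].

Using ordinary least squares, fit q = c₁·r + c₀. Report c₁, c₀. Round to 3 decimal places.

From the data, Σr·r = 207, Σr = 29, Σ1 = 5.
Moment sums: Σr·q = -190, Σq = -27.
So AᵀA·[c₁, c₀]ᵀ = Aᵀq: [[207, 29]; [29, 5]]·[c₁, c₀]ᵀ = [-190, -27]ᵀ.
Eliminating c₀: 5·(row 1) − 29·(row 2) gives 194·c₁ = 5·(-190) − 29·(-27) = -167, so c₁ = -167/194.
Then c₀ = ((-27) − 29·(-167/194))/5 = -79/194.

c₁ = -0.861, c₀ = -0.407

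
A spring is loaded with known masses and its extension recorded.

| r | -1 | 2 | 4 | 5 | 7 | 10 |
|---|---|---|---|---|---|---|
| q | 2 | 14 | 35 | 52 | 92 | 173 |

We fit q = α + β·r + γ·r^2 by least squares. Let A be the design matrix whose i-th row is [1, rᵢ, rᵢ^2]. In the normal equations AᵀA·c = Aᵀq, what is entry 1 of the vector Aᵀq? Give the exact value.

Entry 1 ↔ basis 1, so (Aᵀq)_{1} = Σᵢ qᵢ = (1)·(2) + (1)·(14) + (1)·(35) + (1)·(52) + (1)·(92) + (1)·(173) = 368.

368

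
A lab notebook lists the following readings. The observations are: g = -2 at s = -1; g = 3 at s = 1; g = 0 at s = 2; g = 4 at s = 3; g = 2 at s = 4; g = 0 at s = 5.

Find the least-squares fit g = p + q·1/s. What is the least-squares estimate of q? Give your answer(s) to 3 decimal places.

Entries of AᵀA: Σ1 = 6, Σ1/s = 77/60, Σ1/s·1/s = 8869/3600.
And Σg = 7, Σ1/s·g = 41/6.
So AᵀA·[p, q]ᵀ = Aᵀg: [[6, 77/60]; [77/60, 8869/3600]]·[p, q]ᵀ = [7, 41/6]ᵀ.
det = 6·(8869/3600) − (77/60)² = 9457/720.
p = (7·(8869/3600) − (77/60)·(41/6))/(9457/720) = 4359/6755; q = (6·(41/6) − (77/60)·7)/(9457/720) = 23052/9457.

q = 2.438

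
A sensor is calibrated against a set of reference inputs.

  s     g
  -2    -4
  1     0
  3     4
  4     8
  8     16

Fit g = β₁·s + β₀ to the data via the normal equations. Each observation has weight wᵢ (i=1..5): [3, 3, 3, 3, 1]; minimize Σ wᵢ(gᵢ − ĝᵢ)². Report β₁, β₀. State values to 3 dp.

Forming XᵀWX = [[154, 26]; [26, 13]] and XᵀWg = [284, 40]ᵀ gives XᵀWX·[β₁, β₀]ᵀ = XᵀWg.
Eliminating β₀: 13·(row 1) − 26·(row 2) gives 1326·β₁ = 13·284 − 26·40 = 2652, so β₁ = 2.
Then β₀ = (40 − 26·2)/13 = -12/13.

β₁ = 2.000, β₀ = -0.923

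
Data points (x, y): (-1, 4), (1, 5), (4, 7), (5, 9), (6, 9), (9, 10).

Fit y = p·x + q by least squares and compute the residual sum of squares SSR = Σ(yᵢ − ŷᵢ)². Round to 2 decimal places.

The normal equations are: 160·p + 24·q = 218;  24·p + 6·q = 44.
Eliminating q: 6·(row 1) − 24·(row 2) gives 384·p = 6·218 − 24·44 = 252, so p = 21/32.
Then q = (44 − 24·(21/32))/6 = 113/24.
Residuals: -5/96, -35/96, -1/3, 97/96, 17/48, -59/96; SSR = 85/48.

SSR = 1.77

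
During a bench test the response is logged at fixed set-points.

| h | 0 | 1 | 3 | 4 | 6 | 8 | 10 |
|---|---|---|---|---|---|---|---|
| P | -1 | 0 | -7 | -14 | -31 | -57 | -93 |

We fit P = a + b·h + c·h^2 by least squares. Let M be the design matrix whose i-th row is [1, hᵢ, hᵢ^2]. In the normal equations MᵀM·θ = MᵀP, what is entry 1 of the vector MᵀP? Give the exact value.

Entry 1 ↔ basis 1, so (MᵀP)_{1} = Σᵢ Pᵢ = (1)·(-1) + (1)·(0) + (1)·(-7) + (1)·(-14) + (1)·(-31) + (1)·(-57) + (1)·(-93) = -203.

-203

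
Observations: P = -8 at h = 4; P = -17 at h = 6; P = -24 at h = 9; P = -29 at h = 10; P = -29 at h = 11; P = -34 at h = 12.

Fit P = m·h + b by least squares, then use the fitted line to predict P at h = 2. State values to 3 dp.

The normal system XᵀX·[m, b]ᵀ = XᵀP is [[498, 52]; [52, 6]]·[m, b]ᵀ = [-1367, -141]ᵀ.
det = 498·6 − 52² = 284.
m = ((-1367)·6 − 52·(-141))/284 = -435/142; b = (498·(-141) − 52·(-1367))/284 = 433/142.
At h = 2: P̂ = (-435/142)·(2) + (433/142)·(1) = -437/142.

P̂ = -3.077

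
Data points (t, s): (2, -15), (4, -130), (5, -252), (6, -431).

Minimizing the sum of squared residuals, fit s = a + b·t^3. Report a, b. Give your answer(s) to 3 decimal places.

The normal equations are: 4·a + 413·b = -828;  413·a + 66441·b = -133036.
Determinant 4·66441 − 413² = 95195.
a = ((-828)·66441 − 413·(-133036))/95195 = -13856/19039; b = (4·(-133036) − 413·(-828))/95195 = -38036/19039.

a = -0.728, b = -1.998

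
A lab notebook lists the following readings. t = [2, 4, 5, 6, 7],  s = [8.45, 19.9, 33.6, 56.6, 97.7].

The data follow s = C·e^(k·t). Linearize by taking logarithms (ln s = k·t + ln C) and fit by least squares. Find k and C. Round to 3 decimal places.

k = 0.490, C = 2.997

Linearized form: ln s = k·t + ln C. From the 5 transformed points,
Σt = 24.0000, Σ(t)² = 130.0000, Σln s = 17.2573, Σt·ln s = 90.0932.
Equations: 130.0000·k + 24.0000·ln C = 90.0932;  24.0000·k + 5·ln C = 17.2573.
Δ = 130.0000·5 − (24.0000)² = 74.0000; k = (90.0932·5 − 24.0000·17.2573)/74.0000 = 0.49041, ln C = (130.0000·17.2573 − 24.0000·90.0932)/74.0000 = 1.09750, so C = exp(1.09750) = 2.99666.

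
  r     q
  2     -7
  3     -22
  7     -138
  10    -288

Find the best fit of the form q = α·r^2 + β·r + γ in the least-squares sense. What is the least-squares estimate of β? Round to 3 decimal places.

XᵀX·[α, β, γ]ᵀ = Xᵀq reads: 12498·α + 1378·β + 162·γ = -35788;  1378·α + 162·β + 22·γ = -3926;  162·α + 22·β + 4·γ = -455.
Solving the 3×3 system (Gaussian elimination) gives α = -2317/781, β = 811/1562, γ = 5539/1562.

β = 0.519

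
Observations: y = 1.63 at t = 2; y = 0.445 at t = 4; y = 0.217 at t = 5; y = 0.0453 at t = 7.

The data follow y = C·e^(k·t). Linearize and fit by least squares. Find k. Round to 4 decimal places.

k = -0.7167

Let Y = ln y. Fitting Y = k·t + ln C by least squares:
Σt = 18.0000, Σ(t)² = 94.0000, Σln y = -4.9434, Σt·ln y = -31.5620.
Equations: 94.0000·k + 18.0000·ln C = -31.5620;  18.0000·k + 4·ln C = -4.9434.
Δ = 94.0000·4 − (18.0000)² = 52.0000; k = (-31.5620·4 − 18.0000·-4.9434)/52.0000 = -0.71667, ln C = (94.0000·-4.9434 − 18.0000·-31.5620)/52.0000 = 1.98915.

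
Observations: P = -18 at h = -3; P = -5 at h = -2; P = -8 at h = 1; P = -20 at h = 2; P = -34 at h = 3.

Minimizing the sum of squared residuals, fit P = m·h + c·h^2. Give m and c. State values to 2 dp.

m = -3.08, c = -2.94

Normal-equation sums: Σh·h = 27, Σh·h^2 = 1, Σh^2·h^2 = 195.
For XᵀP: Σh·P = -86, Σh^2·P = -576.
Normal equations: [[27, 1]; [1, 195]]·[m, c]ᵀ = [-86, -576]ᵀ.
Eliminating c: 195·(row 1) − 1·(row 2) gives 5264·m = 195·(-86) − 1·(-576) = -16194, so m = -8097/2632.
Then c = ((-576) − 1·(-8097/2632))/195 = -7733/2632.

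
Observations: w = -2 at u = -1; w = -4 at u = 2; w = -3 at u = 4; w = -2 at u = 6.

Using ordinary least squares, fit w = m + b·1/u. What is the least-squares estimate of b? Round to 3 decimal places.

b = -0.981

The normal equations are: 4·m + (-1/12)·b = -11;  (-1/12)·m + (193/144)·b = -13/12.
Eliminating b: (193/144)·(row 1) − (-1/12)·(row 2) gives (257/48)·m = (193/144)·(-11) − (-1/12)·(-13/12) = -89/6, so m = -712/257.
Then b = ((-13/12) − (-1/12)·(-712/257))/(193/144) = -252/257.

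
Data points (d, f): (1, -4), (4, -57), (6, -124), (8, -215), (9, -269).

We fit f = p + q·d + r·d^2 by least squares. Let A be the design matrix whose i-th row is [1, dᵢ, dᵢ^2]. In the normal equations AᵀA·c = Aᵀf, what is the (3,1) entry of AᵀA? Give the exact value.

198

Row 3 ↔ basis d^2, column 1 ↔ basis 1, so (AᵀA)_{3,1} = Σᵢ d^2 = (1)·(1) + (16)·(1) + (36)·(1) + (64)·(1) + (81)·(1) = 198.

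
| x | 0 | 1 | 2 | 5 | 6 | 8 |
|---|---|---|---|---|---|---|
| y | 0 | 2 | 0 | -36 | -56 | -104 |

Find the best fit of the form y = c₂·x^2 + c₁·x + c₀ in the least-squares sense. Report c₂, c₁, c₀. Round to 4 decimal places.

Forming MᵀM = [[6034, 862, 130]; [862, 130, 22]; [130, 22, 6]] and Mᵀy = [-9570, -1346, -194]ᵀ gives MᵀM·[c₂, c₁, c₀]ᵀ = Mᵀy.
Inverting the 3×3 Gram matrix, [c₂, c₁, c₀]ᵀ = [-3787/1920, 4879/1920, 347/320]ᵀ.

c₂ = -1.9724, c₁ = 2.5411, c₀ = 1.0844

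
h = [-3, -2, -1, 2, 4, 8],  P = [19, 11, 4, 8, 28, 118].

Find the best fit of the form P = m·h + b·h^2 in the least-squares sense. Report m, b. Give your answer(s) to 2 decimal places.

m = -0.76, b = 1.94

The normal system XᵀX·[m, b]ᵀ = XᵀP is [[98, 548]; [548, 4466]]·[m, b]ᵀ = [989, 8251]ᵀ.
Δ = 98·4466 − 548² = 137364.
m = (989·4466 − 548·8251)/137364 = -52337/68682; b = (98·8251 − 548·989)/137364 = 133313/68682.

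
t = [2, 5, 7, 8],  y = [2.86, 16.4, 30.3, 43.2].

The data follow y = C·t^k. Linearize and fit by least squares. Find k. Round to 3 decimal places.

With ln yᵢ as the transformed response and ln tᵢ as the regressor:
Σln t = 6.3279, Σ(ln t)² = 11.1814, Σln y = 11.0251, Σln t·ln y = 19.6991.
Equations: 11.1814·k + 6.3279·ln C = 19.6991;  6.3279·k + 4·ln C = 11.0251.
Δ = 11.1814·4 − (6.3279)² = 4.6828; k = (19.6991·4 − 6.3279·11.0251)/4.6828 = 1.92838, ln C = (11.1814·11.0251 − 6.3279·19.6991)/4.6828 = -0.29439.

k = 1.928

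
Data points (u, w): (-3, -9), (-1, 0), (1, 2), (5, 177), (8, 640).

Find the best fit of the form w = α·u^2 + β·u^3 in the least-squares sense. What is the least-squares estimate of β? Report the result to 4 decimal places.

β = 0.9924

With design matrix A, AᵀA = [[4804, 35650]; [35650, 278500]] and Aᵀw = [45306, 350050]ᵀ.
det = 4804·278500 − 35650² = 66991500.
α = (45306·278500 − 35650·350050)/66991500 = 276877/133983; β = (4804·350050 − 35650·45306)/66991500 = 664813/669915.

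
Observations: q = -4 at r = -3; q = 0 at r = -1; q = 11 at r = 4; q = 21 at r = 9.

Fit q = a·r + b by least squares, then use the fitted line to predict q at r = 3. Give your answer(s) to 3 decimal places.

Normal-equation sums: Σr·r = 107, Σr = 9, Σ1 = 4.
For Aᵀq: Σr·q = 245, Σq = 28.
So AᵀA·[a, b]ᵀ = Aᵀq: [[107, 9]; [9, 4]]·[a, b]ᵀ = [245, 28]ᵀ.
Eliminating b: 4·(row 1) − 9·(row 2) gives 347·a = 4·245 − 9·28 = 728, so a = 728/347.
Then b = (28 − 9·(728/347))/4 = 791/347.
At r = 3: q̂ = (728/347)·(3) + (791/347)·(1) = 2975/347.

q̂ = 8.573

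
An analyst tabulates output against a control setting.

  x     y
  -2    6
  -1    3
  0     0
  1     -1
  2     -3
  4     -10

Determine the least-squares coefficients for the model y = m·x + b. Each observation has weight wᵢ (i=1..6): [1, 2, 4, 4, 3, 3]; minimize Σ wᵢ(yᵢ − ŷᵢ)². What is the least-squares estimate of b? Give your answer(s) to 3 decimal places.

b = 0.820

The normal equations are: 70·m + 18·b = -160;  18·m + 17·b = -31.
(Σwᵢ·x·x = 70, Σwᵢ·x = 18, Σwᵢ·1 = 17, Σwᵢ·x·y = -160, Σwᵢ·y = -31.)
Eliminating b: 17·(row 1) − 18·(row 2) gives 866·m = 17·(-160) − 18·(-31) = -2162, so m = -1081/433.
Then b = ((-31) − 18·(-1081/433))/17 = 355/433.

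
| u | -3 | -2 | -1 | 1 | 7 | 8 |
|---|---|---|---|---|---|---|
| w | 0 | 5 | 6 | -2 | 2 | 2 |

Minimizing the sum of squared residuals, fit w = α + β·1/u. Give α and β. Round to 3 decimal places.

α = 1.815, β = -3.729

Forming MᵀM = [[6, -95/168]; [-95/168, 67657/28224]] and Mᵀw = [13, -279/28]ᵀ gives MᵀM·[α, β]ᵀ = Mᵀw.
Determinant 6·(67657/28224) − (-95/168)² = 396917/28224.
α = (13·(67657/28224) − (-95/168)·(-279/28))/(396917/28224) = 720511/396917; β = (6·(-279/28) − (-95/168)·13)/(396917/28224) = -1479912/396917.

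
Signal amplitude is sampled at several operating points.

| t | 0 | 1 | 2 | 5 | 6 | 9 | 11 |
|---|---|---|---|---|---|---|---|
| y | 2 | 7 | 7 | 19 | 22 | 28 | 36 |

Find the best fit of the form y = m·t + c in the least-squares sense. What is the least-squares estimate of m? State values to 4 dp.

The normal system MᵀM·[m, c]ᵀ = Mᵀy is [[268, 34]; [34, 7]]·[m, c]ᵀ = [896, 121]ᵀ.
Determinant 268·7 − 34² = 720.
m = (896·7 − 34·121)/720 = 1079/360; c = (268·121 − 34·896)/720 = 491/180.

m = 2.9972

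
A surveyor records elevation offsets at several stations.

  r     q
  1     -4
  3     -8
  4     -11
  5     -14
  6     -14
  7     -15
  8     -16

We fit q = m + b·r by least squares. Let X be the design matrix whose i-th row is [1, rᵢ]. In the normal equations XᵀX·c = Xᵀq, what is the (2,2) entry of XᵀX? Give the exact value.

200

Row 2 ↔ basis r, column 2 ↔ basis r, so (XᵀX)_{2,2} = Σᵢ (r)·(r) = (1)·(1) + (3)·(3) + (4)·(4) + (5)·(5) + (6)·(6) + (7)·(7) + (8)·(8) = 200.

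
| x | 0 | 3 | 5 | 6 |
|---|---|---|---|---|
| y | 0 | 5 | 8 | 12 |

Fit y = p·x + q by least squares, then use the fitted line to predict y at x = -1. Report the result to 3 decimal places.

With design matrix M, MᵀM = [[70, 14]; [14, 4]] and Mᵀy = [127, 25]ᵀ.
Determinant 70·4 − 14² = 84.
p = (127·4 − 14·25)/84 = 79/42; q = (70·25 − 14·127)/84 = -1/3.
At x = -1: ŷ = (79/42)·(-1) + (-1/3)·(1) = -31/14.

ŷ = -2.214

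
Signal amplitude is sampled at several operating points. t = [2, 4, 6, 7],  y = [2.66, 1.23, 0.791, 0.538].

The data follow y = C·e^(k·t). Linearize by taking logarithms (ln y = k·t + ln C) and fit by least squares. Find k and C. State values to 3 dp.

Taking logs, ln y = k·t + ln C, so regress ln y on t.
Over the data: Σt = 19.0000, Σ(t)² = 105.0000, Σln y = 0.3310, Σt·ln y = -2.9613.
Normal system: [[105.0000, 19.0000]; [19.0000, 4]]·[k, ln C]ᵀ = [-2.9613, 0.3310]ᵀ.
Δ = 105.0000·4 − (19.0000)² = 59.0000; k = (-2.9613·4 − 19.0000·0.3310)/59.0000 = -0.30736, ln C = (105.0000·0.3310 − 19.0000·-2.9613)/59.0000 = 1.54269, so C = exp(1.54269) = 4.67714.

k = -0.307, C = 4.677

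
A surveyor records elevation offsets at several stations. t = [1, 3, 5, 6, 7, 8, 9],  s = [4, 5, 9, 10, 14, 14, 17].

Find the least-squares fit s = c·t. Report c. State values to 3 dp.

Sums needed: Σt·t = 265.
For Xᵀs: Σt·s = 487.
Normal equations: [[265]]·[c]ᵀ = [487]ᵀ.
c = 487/265 = 1.83774.

c = 1.838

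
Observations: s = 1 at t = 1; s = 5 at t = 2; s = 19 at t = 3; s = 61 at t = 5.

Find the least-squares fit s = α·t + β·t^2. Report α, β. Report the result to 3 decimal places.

Compute the Gram sums: Σt·t = 39, Σt·t^2 = 161, Σt^2·t^2 = 723.
Moment sums: Σt·s = 373, Σt^2·s = 1717.
AᵀA·[α, β]ᵀ = Aᵀs becomes [[39, 161]; [161, 723]]·[α, β]ᵀ = [373, 1717]ᵀ.
Δ = 39·723 − 161² = 2276.
α = (373·723 − 161·1717)/2276 = -3379/1138; β = (39·1717 − 161·373)/2276 = 3455/1138.

α = -2.969, β = 3.036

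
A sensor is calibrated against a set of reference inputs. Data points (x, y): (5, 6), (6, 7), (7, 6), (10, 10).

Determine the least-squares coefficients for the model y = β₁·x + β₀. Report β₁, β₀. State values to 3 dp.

Sums needed: Σx·x = 210, Σx = 28, Σ1 = 4.
For Aᵀy: Σx·y = 214, Σy = 29.
Δ = 210·4 − 28² = 56.
β₁ = (214·4 − 28·29)/56 = 11/14; β₀ = (210·29 − 28·214)/56 = 7/4.

β₁ = 0.786, β₀ = 1.750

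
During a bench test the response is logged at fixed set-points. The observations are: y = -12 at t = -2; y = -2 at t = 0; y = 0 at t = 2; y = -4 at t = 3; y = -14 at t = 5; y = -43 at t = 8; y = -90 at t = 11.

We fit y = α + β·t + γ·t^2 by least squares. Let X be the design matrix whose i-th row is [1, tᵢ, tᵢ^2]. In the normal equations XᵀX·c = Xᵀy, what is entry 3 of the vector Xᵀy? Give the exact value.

Entry 3 ↔ basis t^2, so (Xᵀy)_{3} = Σᵢ (t^2)·yᵢ = (4)·(-12) + (0)·(-2) + (4)·(0) + (9)·(-4) + (25)·(-14) + (64)·(-43) + (121)·(-90) = -14076.

-14076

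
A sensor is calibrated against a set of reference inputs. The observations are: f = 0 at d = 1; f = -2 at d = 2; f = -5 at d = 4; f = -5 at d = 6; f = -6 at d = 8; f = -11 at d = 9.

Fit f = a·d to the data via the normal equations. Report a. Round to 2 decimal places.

a = -1.00

Setting ∂/∂a … = 0 gives: 202·a = -201.
(Σd·d = 202, Σd·f = -201.)
a = (-201)/202 = -0.99505.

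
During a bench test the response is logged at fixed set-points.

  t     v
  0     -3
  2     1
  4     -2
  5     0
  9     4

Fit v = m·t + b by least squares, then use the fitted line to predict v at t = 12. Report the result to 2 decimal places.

v̂ = 5.22

From the data, Σt·t = 126, Σt = 20, Σ1 = 5.
Moment sums: Σt·v = 30, Σv = 0.
Normal equations: [[126, 20]; [20, 5]]·[m, b]ᵀ = [30, 0]ᵀ.
det = 126·5 − 20² = 230.
m = (30·5 − 20·0)/230 = 15/23; b = (126·0 − 20·30)/230 = -60/23.
At t = 12: v̂ = (15/23)·(12) + (-60/23)·(1) = 120/23.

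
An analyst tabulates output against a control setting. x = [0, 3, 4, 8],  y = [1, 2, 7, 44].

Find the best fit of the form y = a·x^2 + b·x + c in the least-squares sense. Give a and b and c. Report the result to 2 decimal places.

Normal-equation sums: Σx^2·x^2 = 4433, Σx^2·x = 603, Σx^2 = 89, Σx·x = 89, Σx = 15, Σ1 = 4.
And Σx^2·y = 2946, Σx·y = 386, Σy = 54.
Inverting the 3×3 Gram matrix, [a, b, c]ᵀ = [7725/7832, -19627/7832, 1863/1958]ᵀ.

a = 0.99, b = -2.51, c = 0.95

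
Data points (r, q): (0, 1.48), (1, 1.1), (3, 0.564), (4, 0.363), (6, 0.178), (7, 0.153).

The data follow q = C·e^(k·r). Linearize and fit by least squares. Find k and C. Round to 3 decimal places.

k = -0.339, C = 1.497

Linearized form: ln q = k·r + ln C. From the 6 transformed points,
Σr = 21.0000, Σ(r)² = 111.0000, Σln q = -4.7020, Σr·ln q = -29.1733.
Equations: 111.0000·k + 21.0000·ln C = -29.1733;  21.0000·k + 6·ln C = -4.7020.
Solving (det = 225.0000): k = -0.33910, ln C = 0.40319, so C = exp(0.40319) = 1.49659.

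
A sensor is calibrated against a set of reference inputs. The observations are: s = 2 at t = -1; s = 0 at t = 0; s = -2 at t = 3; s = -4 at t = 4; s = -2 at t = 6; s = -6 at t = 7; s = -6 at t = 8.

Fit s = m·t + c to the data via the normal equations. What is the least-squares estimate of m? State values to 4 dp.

m = -0.7984

Entries of AᵀA: Σt·t = 175, Σt = 27, Σ1 = 7.
For Aᵀs: Σt·s = -126, Σs = -18.
So AᵀA·[m, c]ᵀ = Aᵀs: [[175, 27]; [27, 7]]·[m, c]ᵀ = [-126, -18]ᵀ.
det = 175·7 − 27² = 496.
m = ((-126)·7 − 27·(-18))/496 = -99/124; c = (175·(-18) − 27·(-126))/496 = 63/124.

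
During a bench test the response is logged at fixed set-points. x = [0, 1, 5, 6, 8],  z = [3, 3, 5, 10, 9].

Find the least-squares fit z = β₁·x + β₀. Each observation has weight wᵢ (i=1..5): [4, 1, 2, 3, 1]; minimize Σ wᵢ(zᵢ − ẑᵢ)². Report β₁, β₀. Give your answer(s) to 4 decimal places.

Forming MᵀWM = [[223, 37]; [37, 11]] and MᵀWz = [305, 64]ᵀ gives MᵀWM·[β₁, β₀]ᵀ = MᵀWz.
Eliminating β₀: 11·(row 1) − 37·(row 2) gives 1084·β₁ = 11·305 − 37·64 = 987, so β₁ = 987/1084.
Then β₀ = (64 − 37·(987/1084))/11 = 2987/1084.

β₁ = 0.9105, β₀ = 2.7555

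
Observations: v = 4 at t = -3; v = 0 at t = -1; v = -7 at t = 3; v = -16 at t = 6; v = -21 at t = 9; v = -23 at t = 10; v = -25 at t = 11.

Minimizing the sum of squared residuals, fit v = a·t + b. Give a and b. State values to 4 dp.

a = -2.1044, b = -2.0495

Sums needed: Σt·t = 357, Σt = 35, Σ1 = 7.
For Mᵀv: Σt·v = -823, Σv = -88.
MᵀM·[a, b]ᵀ = Mᵀv becomes [[357, 35]; [35, 7]]·[a, b]ᵀ = [-823, -88]ᵀ.
Δ = 357·7 − 35² = 1274.
a = ((-823)·7 − 35·(-88))/1274 = -383/182; b = (357·(-88) − 35·(-823))/1274 = -373/182.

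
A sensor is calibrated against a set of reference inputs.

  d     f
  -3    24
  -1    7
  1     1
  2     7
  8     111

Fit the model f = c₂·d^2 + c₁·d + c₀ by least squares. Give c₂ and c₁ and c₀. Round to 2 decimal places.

c₂ = 1.91, c₁ = -1.69, c₀ = 2.17

AᵀA·[c₂, c₁, c₀]ᵀ = Aᵀf reads: 4195·c₂ + 493·c₁ + 79·c₀ = 7356;  493·c₂ + 79·c₁ + 7·c₀ = 824;  79·c₂ + 7·c₁ + 5·c₀ = 150.
(Σd^2·d^2 = 4195, Σd^2·d = 493, Σd^2 = 79, Σd·d = 79, Σd = 7, Σ1 = 5, Σd^2·f = 7356, Σd·f = 824, Σf = 150.)
Inverting the 3×3 Gram matrix, [c₂, c₁, c₀]ᵀ = [137797/72111, -121639/72111, 52144/24037]ᵀ.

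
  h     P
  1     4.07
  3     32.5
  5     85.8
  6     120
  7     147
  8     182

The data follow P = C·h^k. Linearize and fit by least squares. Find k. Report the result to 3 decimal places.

k = 1.846

With ln Pᵢ as the transformed response and ln hᵢ as the regressor:
XᵀX = [[15.1183, 8.5252]; [8.5252, 6]], rhs = [40.1002, 24.3188]ᵀ  (here Σln h = 8.5252, Σ(ln h)² = 15.1183, Σln P = 24.3188, Σln h·ln P = 40.1002).
Slope k = (n·Σln h·ln P − Σln h·Σln P)/(n·Σ(ln h)² − (Σln h)²) = (6·40.1002 − 8.5252·24.3188)/18.0313 = 1.84563; ln C = (Σln P − k·Σln h)/n = 1.43076.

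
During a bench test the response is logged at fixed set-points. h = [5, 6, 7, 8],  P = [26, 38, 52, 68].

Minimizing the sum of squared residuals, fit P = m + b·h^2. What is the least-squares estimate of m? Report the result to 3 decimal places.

The normal system MᵀM·[m, b]ᵀ = MᵀP is [[4, 174]; [174, 8418]]·[m, b]ᵀ = [184, 8918]ᵀ.
Eliminating b: 8418·(row 1) − 174·(row 2) gives 3396·m = 8418·184 − 174·8918 = -2820, so m = -235/283.
Then b = (8918 − 174·(-235/283))/8418 = 914/849.

m = -0.830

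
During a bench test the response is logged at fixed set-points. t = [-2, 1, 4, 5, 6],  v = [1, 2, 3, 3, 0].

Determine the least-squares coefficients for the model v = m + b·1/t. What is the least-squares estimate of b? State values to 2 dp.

Entries of MᵀM: Σ1 = 5, Σ1/t = 67/60, Σ1/t·1/t = 4969/3600.
Right-hand side: Σv = 9, Σ1/t·v = 57/20.
Normal equations: [[5, 67/60]; [67/60, 4969/3600]]·[m, b]ᵀ = [9, 57/20]ᵀ.
det = 5·(4969/3600) − (67/60)² = 5089/900.
m = (9·(4969/3600) − (67/60)·(57/20))/(5089/900) = 1188/727; b = (5·(57/20) − (67/60)·9)/(5089/900) = 540/727.

b = 0.74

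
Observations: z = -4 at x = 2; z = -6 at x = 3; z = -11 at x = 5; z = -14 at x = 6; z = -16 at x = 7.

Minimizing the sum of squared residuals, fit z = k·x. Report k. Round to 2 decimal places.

k = -2.25

The normal system AᵀA·[k]ᵀ = Aᵀz is [[123]]·[k]ᵀ = [-277]ᵀ.
k = (-277)/123 = -2.25203.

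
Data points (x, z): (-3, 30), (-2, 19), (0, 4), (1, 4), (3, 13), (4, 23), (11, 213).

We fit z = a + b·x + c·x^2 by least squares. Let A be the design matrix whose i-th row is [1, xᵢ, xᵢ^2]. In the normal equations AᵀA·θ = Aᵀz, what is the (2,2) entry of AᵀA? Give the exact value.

Row 2 ↔ basis x, column 2 ↔ basis x, so (AᵀA)_{2,2} = Σᵢ (x)·(x) = (-3)·(-3) + (-2)·(-2) + (0)·(0) + (1)·(1) + (3)·(3) + (4)·(4) + (11)·(11) = 160.

160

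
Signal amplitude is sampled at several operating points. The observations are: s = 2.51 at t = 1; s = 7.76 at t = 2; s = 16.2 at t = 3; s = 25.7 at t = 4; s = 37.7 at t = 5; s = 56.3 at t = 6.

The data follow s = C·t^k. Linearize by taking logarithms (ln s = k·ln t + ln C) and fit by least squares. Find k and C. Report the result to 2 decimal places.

k = 1.72, C = 2.44

Taking logs, ln s = k·ln t + ln C, so regress ln s on ln t.
Σln t = 6.5793, Σ(ln t)² = 9.4099, Σln s = 16.6611, Σln t·ln s = 22.0442.
Equations: 9.4099·k + 6.5793·ln C = 22.0442;  6.5793·k + 6·ln C = 16.6611.
Δ = 9.4099·6 − (6.5793)² = 13.1729; k = (22.0442·6 − 6.5793·16.6611)/13.1729 = 1.71927, ln C = (9.4099·16.6611 − 6.5793·22.0442)/13.1729 = 0.89161, so C = exp(0.89161) = 2.43905.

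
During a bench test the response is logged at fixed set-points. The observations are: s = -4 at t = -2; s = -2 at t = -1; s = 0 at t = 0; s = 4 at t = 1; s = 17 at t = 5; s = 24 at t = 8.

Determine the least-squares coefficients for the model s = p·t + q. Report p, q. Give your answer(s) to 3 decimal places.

p = 2.933, q = 1.122

Normal-equation sums: Σt·t = 95, Σt = 11, Σ1 = 6.
Right-hand side: Σt·s = 291, Σs = 39.
So MᵀM·[p, q]ᵀ = Mᵀs: [[95, 11]; [11, 6]]·[p, q]ᵀ = [291, 39]ᵀ.
Eliminating q: 6·(row 1) − 11·(row 2) gives 449·p = 6·291 − 11·39 = 1317, so p = 1317/449.
Then q = (39 − 11·(1317/449))/6 = 504/449.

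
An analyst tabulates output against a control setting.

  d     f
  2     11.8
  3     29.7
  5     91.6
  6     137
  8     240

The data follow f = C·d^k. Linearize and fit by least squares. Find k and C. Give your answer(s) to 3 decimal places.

k = 2.186, C = 2.654

Linearized form: ln f = k·ln d + ln C. From the 5 transformed points,
Over the data: Σln d = 7.2724, Σ(ln d)² = 11.8122, Σln f = 20.7773, Σln d·ln f = 32.9189.
Normal system: [[11.8122, 7.2724]; [7.2724, 5]]·[k, ln C]ᵀ = [32.9189, 20.7773]ᵀ.
Δ = 11.8122·5 − (7.2724)² = 6.1731; k = (32.9189·5 − 7.2724·20.7773)/6.1731 = 2.18592, ln C = (11.8122·20.7773 − 7.2724·32.9189)/6.1731 = 0.97608, so C = exp(0.97608) = 2.65404.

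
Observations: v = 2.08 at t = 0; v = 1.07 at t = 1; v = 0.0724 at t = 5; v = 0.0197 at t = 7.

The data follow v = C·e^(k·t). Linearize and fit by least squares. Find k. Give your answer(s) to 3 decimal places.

Linearized form: ln v = k·t + ln C. From the 4 transformed points,
XᵀX = [[75.0000, 13.0000]; [13.0000, 4]], rhs = [-40.5500, -5.7527]ᵀ  (here Σt = 13.0000, Σ(t)² = 75.0000, Σln v = -5.7527, Σt·ln v = -40.5500).
Solving (det = 131.0000): k = -0.66729, ln C = 0.73054.

k = -0.667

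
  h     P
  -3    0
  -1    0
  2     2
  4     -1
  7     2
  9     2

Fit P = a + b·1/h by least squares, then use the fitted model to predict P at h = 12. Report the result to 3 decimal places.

P̂ = 0.981

The normal equations are: 6·a + (-83/252)·b = 5;  (-83/252)·a + (92485/63504)·b = 317/252.
Δ = 6·(92485/63504) − (-83/252)² = 548021/63504.
a = (5·(92485/63504) − (-83/252)·(317/252))/(548021/63504) = 488736/548021; b = (6·(317/252) − (-83/252)·5)/(548021/63504) = 583884/548021.
At h = 12: P̂ = (488736/548021)·(1) + (583884/548021)·(1/12) = 537393/548021.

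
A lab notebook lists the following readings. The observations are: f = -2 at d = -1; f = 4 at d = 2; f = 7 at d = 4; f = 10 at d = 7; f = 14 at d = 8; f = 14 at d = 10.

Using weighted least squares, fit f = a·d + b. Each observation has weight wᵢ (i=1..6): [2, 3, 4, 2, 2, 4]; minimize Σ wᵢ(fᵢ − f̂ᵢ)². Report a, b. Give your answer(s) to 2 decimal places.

Normal-equation sums: Σwᵢ·d·d = 704, Σwᵢ·d = 90, Σwᵢ·1 = 17.
Right-hand side: Σwᵢ·d·f = 1064, Σwᵢ·f = 140.
So AᵀWA·[a, b]ᵀ = AᵀWf: [[704, 90]; [90, 17]]·[a, b]ᵀ = [1064, 140]ᵀ.
Eliminating b: 17·(row 1) − 90·(row 2) gives 3868·a = 17·1064 − 90·140 = 5488, so a = 1372/967.
Then b = (140 − 90·(1372/967))/17 = 700/967.

a = 1.42, b = 0.72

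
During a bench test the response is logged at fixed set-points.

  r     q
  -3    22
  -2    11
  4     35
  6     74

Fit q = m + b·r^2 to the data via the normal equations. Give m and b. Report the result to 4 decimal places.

Setting ∂/∂m … = 0 gives: 4·m + 65·b = 142;  65·m + 1649·b = 3466.
det = 4·1649 − 65² = 2371.
m = (142·1649 − 65·3466)/2371 = 8868/2371; b = (4·3466 − 65·142)/2371 = 4634/2371.

m = 3.7402, b = 1.9544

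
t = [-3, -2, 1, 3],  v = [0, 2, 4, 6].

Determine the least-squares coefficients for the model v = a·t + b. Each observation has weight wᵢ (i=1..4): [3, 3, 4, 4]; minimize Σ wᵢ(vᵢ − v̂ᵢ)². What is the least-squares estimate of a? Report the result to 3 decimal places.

Forming MᵀWM = [[79, 1]; [1, 14]] and MᵀWv = [76, 46]ᵀ gives MᵀWM·[a, b]ᵀ = MᵀWv.
Determinant 79·14 − 1² = 1105.
a = (76·14 − 1·46)/1105 = 1018/1105; b = (79·46 − 1·76)/1105 = 3558/1105.

a = 0.921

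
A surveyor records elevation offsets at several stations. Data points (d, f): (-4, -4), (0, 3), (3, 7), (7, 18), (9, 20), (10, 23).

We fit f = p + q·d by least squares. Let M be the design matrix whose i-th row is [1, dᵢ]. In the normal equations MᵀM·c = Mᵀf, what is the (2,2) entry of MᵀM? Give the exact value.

Row 2 ↔ basis d, column 2 ↔ basis d, so (MᵀM)_{2,2} = Σᵢ (d)·(d) = (-4)·(-4) + (0)·(0) + (3)·(3) + (7)·(7) + (9)·(9) + (10)·(10) = 255.

255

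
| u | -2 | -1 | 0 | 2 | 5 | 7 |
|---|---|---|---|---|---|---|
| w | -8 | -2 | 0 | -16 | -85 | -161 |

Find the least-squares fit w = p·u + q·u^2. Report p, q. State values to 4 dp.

Normal-equation sums: Σu·u = 83, Σu·u^2 = 467, Σu^2·u^2 = 3059.
For Xᵀw: Σu·w = -1566, Σu^2·w = -10112.
XᵀX·[p, q]ᵀ = Xᵀw becomes [[83, 467]; [467, 3059]]·[p, q]ᵀ = [-1566, -10112]ᵀ.
Determinant 83·3059 − 467² = 35808.
p = ((-1566)·3059 − 467·(-10112))/35808 = -34045/17904; q = (83·(-10112) − 467·(-1566))/35808 = -53987/17904.

p = -1.9015, q = -3.0154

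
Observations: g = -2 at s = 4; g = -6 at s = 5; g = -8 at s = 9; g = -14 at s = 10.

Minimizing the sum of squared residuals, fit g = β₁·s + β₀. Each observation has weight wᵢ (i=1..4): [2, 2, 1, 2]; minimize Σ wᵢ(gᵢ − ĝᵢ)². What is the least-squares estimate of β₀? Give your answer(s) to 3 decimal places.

β₀ = 3.735

With design matrix A, AᵀWA = [[363, 47]; [47, 7]] and AᵀWg = [-428, -52]ᵀ.
det = 363·7 − 47² = 332.
β₁ = ((-428)·7 − 47·(-52))/332 = -138/83; β₀ = (363·(-52) − 47·(-428))/332 = 310/83.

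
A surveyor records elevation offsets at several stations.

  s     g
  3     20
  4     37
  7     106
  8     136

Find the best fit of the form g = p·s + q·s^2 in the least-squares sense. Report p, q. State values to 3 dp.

p = 1.035, q = 2.003

AᵀA·[p, q]ᵀ = Aᵀg reads: 138·p + 946·q = 2038;  946·p + 6834·q = 14670.
(Σs·s = 138, Σs·s^2 = 946, Σs^2·s^2 = 6834, Σs·g = 2038, Σs^2·g = 14670.)
Δ = 138·6834 − 946² = 48176.
p = (2038·6834 − 946·14670)/48176 = 3117/3011; q = (138·14670 − 946·2038)/48176 = 6032/3011.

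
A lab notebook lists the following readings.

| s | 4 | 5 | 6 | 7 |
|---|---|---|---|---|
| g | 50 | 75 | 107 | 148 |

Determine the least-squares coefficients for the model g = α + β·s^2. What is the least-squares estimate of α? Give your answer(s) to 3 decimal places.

α = 1.431

Compute the Gram sums: Σ1 = 4, Σs^2 = 126, Σs^2·s^2 = 4578.
For Mᵀg: Σg = 380, Σs^2·g = 13779.
Normal equations: [[4, 126]; [126, 4578]]·[α, β]ᵀ = [380, 13779]ᵀ.
Eliminating β: 4578·(row 1) − 126·(row 2) gives 2436·α = 4578·380 − 126·13779 = 3486, so α = 83/58.
Then β = (13779 − 126·(83/58))/4578 = 603/203.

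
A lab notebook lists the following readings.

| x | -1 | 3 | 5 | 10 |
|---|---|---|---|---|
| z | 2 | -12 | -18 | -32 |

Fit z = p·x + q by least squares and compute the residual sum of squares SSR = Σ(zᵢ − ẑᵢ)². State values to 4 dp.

The normal equations are: 135·p + 17·q = -448;  17·p + 4·q = -60.
(Σx·x = 135, Σx = 17, Σ1 = 4, Σx·z = -448, Σz = -60.)
det = 135·4 − 17² = 251.
p = ((-448)·4 − 17·(-60))/251 = -772/251; q = (135·(-60) − 17·(-448))/251 = -484/251.
Residuals: 214/251, -212/251, -174/251, 172/251; SSR = 600/251.

SSR = 2.3904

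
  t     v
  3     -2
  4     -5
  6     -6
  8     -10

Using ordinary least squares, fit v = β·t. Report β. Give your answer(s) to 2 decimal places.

β = -1.14

The normal system XᵀX·[β]ᵀ = Xᵀv is [[125]]·[β]ᵀ = [-142]ᵀ.
Hence β = -142 / 125 ≈ -1.136.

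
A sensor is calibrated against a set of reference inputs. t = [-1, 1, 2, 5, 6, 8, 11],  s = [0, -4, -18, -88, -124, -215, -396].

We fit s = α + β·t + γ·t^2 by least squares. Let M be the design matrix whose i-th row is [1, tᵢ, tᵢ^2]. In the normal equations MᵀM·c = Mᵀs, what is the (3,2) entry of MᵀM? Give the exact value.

2192

Row 3 ↔ basis t^2, column 2 ↔ basis t, so (MᵀM)_{3,2} = Σᵢ (t^2)·(t) = (1)·(-1) + (1)·(1) + (4)·(2) + (25)·(5) + (36)·(6) + (64)·(8) + (121)·(11) = 2192.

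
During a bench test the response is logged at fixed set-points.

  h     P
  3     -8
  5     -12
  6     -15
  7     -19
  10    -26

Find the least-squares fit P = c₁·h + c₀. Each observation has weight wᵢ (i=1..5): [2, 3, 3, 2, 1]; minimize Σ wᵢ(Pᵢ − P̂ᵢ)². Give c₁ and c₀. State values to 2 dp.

Compute the Gram sums: Σwᵢ·h·h = 399, Σwᵢ·h = 63, Σwᵢ·1 = 11.
Right-hand side: Σwᵢ·h·P = -1024, Σwᵢ·P = -161.
Eliminating c₀: 11·(row 1) − 63·(row 2) gives 420·c₁ = 11·(-1024) − 63·(-161) = -1121, so c₁ = -1121/420.
Then c₀ = ((-161) − 63·(-1121/420))/11 = 13/20.

c₁ = -2.67, c₀ = 0.65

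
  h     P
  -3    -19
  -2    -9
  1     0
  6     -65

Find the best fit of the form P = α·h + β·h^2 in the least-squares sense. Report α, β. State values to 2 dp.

Sums needed: Σh·h = 50, Σh·h^2 = 182, Σh^2·h^2 = 1394.
For MᵀP: Σh·P = -315, Σh^2·P = -2547.
So MᵀM·[α, β]ᵀ = MᵀP: [[50, 182]; [182, 1394]]·[α, β]ᵀ = [-315, -2547]ᵀ.
Eliminating β: 1394·(row 1) − 182·(row 2) gives 36576·α = 1394·(-315) − 182·(-2547) = 24444, so α = 679/1016.
Then β = ((-2547) − 182·(679/1016))/1394 = -1945/1016.

α = 0.67, β = -1.91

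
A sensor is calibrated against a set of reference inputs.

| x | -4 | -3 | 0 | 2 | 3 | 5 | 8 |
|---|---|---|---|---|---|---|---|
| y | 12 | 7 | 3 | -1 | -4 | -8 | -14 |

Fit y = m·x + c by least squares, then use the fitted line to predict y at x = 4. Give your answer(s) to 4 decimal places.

Normal-equation sums: Σx·x = 127, Σx = 11, Σ1 = 7.
Right-hand side: Σx·y = -235, Σy = -5.
AᵀA·[m, c]ᵀ = Aᵀy becomes [[127, 11]; [11, 7]]·[m, c]ᵀ = [-235, -5]ᵀ.
Eliminating c: 7·(row 1) − 11·(row 2) gives 768·m = 7·(-235) − 11·(-5) = -1590, so m = -265/128.
Then c = ((-5) − 11·(-265/128))/7 = 325/128.
At x = 4: ŷ = (-265/128)·(4) + (325/128)·(1) = -735/128.

ŷ = -5.7422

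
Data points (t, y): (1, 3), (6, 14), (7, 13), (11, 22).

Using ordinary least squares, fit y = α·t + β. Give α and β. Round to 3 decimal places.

α = 1.872, β = 1.300

The normal system AᵀA·[α, β]ᵀ = Aᵀy is [[207, 25]; [25, 4]]·[α, β]ᵀ = [420, 52]ᵀ.
Determinant 207·4 − 25² = 203.
α = (420·4 − 25·52)/203 = 380/203; β = (207·52 − 25·420)/203 = 264/203.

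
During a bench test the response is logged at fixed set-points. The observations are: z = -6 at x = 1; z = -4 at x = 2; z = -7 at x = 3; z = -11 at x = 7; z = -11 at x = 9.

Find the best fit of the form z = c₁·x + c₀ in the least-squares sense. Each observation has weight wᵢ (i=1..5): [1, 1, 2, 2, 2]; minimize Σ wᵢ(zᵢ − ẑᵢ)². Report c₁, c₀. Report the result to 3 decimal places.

The normal equations are: 283·c₁ + 41·c₀ = -408;  41·c₁ + 8·c₀ = -68.
Eliminating c₀: 8·(row 1) − 41·(row 2) gives 583·c₁ = 8·(-408) − 41·(-68) = -476, so c₁ = -476/583.
Then c₀ = ((-68) − 41·(-476/583))/8 = -2516/583.

c₁ = -0.816, c₀ = -4.316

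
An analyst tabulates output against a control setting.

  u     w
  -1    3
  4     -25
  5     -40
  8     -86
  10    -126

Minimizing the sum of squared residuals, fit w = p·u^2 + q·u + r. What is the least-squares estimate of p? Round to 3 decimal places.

p = -0.965

The normal system XᵀX·[p, q, r]ᵀ = Xᵀw is [[14978, 1700, 206]; [1700, 206, 26]; [206, 26, 5]]·[p, q, r]ᵀ = [-19501, -2251, -274]ᵀ.
Inverting the 3×3 Gram matrix, [p, q, r]ᵀ = [-17197/17822, -55241/17822, 1366/1273]ᵀ.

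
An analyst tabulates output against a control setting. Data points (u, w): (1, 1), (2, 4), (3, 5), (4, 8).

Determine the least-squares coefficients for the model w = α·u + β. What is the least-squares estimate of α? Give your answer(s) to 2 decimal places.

The normal system MᵀM·[α, β]ᵀ = Mᵀw is [[30, 10]; [10, 4]]·[α, β]ᵀ = [56, 18]ᵀ.
det = 30·4 − 10² = 20.
α = (56·4 − 10·18)/20 = 11/5; β = (30·18 − 10·56)/20 = -1.

α = 2.20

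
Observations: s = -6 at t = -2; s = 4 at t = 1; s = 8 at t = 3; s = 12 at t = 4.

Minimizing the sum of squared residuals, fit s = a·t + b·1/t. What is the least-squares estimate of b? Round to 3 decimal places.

b = 1.048

Compute the Gram sums: Σt·t = 30, Σt·1/t = 4, Σ1/t·1/t = 205/144.
And Σt·s = 88, Σ1/t·s = 38/3.
Eliminating b: (205/144)·(row 1) − 4·(row 2) gives (641/24)·a = (205/144)·88 − 4·(38/3) = 1343/18, so a = 5372/1923.
Then b = ((38/3) − 4·(5372/1923))/(205/144) = 672/641.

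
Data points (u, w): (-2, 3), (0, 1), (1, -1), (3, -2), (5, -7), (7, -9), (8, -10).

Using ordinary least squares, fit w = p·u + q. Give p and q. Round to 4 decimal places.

p = -1.3569, q = 0.6931

From the data, Σu·u = 152, Σu = 22, Σ1 = 7.
For Xᵀw: Σu·w = -191, Σw = -25.
Normal equations: [[152, 22]; [22, 7]]·[p, q]ᵀ = [-191, -25]ᵀ.
Eliminating q: 7·(row 1) − 22·(row 2) gives 580·p = 7·(-191) − 22·(-25) = -787, so p = -787/580.
Then q = ((-25) − 22·(-787/580))/7 = 201/290.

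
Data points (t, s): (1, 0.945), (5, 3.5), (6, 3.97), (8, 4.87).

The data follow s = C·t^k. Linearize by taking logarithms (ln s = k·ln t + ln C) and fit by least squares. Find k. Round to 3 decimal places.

k = 0.796

Linearized form: ln s = k·ln t + ln C. From the 4 transformed points,
Σln t = 5.4806, Σ(ln t)² = 10.1248, Σln s = 4.1581, Σln t·ln s = 7.7786.
Equations: 10.1248·k + 5.4806·ln C = 7.7786;  5.4806·k + 4·ln C = 4.1581.
Slope k = (n·Σln t·ln s − Σln t·Σln s)/(n·Σ(ln t)² − (Σln t)²) = (4·7.7786 − 5.4806·4.1581)/10.4617 = 0.79583; ln C = (Σln s − k·Σln t)/n = -0.05089.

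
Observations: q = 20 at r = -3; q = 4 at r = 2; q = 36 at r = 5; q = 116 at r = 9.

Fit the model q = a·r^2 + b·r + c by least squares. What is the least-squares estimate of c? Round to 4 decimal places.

c = 1.8215

Normal-equation sums: Σr^2·r^2 = 7283, Σr^2·r = 835, Σr^2 = 119, Σr·r = 119, Σr = 13, Σ1 = 4.
And Σr^2·q = 10492, Σr·q = 1172, Σq = 176.
So XᵀX·[a, b, c]ᵀ = Xᵀq: [[7283, 835, 119]; [835, 119, 13]; [119, 13, 4]]·[a, b, c]ᵀ = [10492, 1172, 176]ᵀ.
Row-reducing yields a = 5602/3597, b = -418/327, c = 2184/1199.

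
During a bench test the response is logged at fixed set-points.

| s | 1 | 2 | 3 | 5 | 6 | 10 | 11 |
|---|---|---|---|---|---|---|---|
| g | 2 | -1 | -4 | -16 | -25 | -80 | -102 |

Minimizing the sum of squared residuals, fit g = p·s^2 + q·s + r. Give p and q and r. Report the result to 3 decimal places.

p = -0.989, q = 1.690, r = 0.351

MᵀM·[p, q, r]ᵀ = Mᵀg reads: 26660·p + 2708·q + 296·r = -21680;  2708·p + 296·q + 38·r = -2164;  296·p + 38·q + 7·r = -226.
(Σs^2·s^2 = 26660, Σs^2·s = 2708, Σs^2 = 296, Σs·s = 296, Σs = 38, Σ1 = 7, Σs^2·g = -21680, Σs·g = -2164, Σg = -226.)
Inverting the 3×3 Gram matrix, [p, q, r]ᵀ = [-12188/12327, 20828/12327, 206/587]ᵀ.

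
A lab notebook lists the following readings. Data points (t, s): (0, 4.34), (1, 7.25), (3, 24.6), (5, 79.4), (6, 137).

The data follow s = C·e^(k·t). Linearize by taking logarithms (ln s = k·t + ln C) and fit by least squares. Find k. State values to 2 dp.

Taking logs, ln s = k·t + ln C, so regress ln s on t.
Σt = 15.0000, Σ(t)² = 71.0000, Σln s = 15.9461, Σt·ln s = 62.9816.
Equations: 71.0000·k + 15.0000·ln C = 62.9816;  15.0000·k + 5·ln C = 15.9461.
Δ = 71.0000·5 − (15.0000)² = 130.0000; k = (62.9816·5 − 15.0000·15.9461)/130.0000 = 0.58244, ln C = (71.0000·15.9461 − 15.0000·62.9816)/130.0000 = 1.44191.

k = 0.58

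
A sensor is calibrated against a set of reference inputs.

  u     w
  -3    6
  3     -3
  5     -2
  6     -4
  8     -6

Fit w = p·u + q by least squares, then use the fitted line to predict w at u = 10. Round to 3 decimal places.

Entries of AᵀA: Σu·u = 143, Σu = 19, Σ1 = 5.
Right-hand side: Σu·w = -109, Σw = -9.
Normal equations: [[143, 19]; [19, 5]]·[p, q]ᵀ = [-109, -9]ᵀ.
Determinant 143·5 − 19² = 354.
p = ((-109)·5 − 19·(-9))/354 = -187/177; q = (143·(-9) − 19·(-109))/354 = 392/177.
At u = 10: ŵ = (-187/177)·(10) + (392/177)·(1) = -1478/177.

ŵ = -8.350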